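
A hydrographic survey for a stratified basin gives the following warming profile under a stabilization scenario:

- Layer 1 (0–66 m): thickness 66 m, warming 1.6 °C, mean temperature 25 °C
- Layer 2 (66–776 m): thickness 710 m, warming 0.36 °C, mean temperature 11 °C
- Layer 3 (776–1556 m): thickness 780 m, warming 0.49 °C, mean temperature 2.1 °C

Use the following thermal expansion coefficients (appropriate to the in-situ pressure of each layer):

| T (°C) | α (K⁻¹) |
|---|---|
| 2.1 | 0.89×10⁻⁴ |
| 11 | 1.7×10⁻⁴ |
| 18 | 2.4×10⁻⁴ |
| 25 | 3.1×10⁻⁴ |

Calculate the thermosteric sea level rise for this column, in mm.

110 mm of thermosteric rise

Layer 1 at 25 °C → α = 3.1×10⁻⁴ K⁻¹
Layer 2 at 11 °C → α = 1.7×10⁻⁴ K⁻¹
Layer 3 at 2.1 °C → α = 0.89×10⁻⁴ K⁻¹
0–66 m: 1.6 × 66 × 3.1×10⁻⁴ = 0.032736 m
1.7×10⁻⁴ × 0.36 × 710 = 0.043452 m
776–1556 m: 0.49 × 0.89×10⁻⁴ × 780 = 0.0340158 m
Δh = 0.032736 + 0.043452 + 0.0340158 = 0.1102038 m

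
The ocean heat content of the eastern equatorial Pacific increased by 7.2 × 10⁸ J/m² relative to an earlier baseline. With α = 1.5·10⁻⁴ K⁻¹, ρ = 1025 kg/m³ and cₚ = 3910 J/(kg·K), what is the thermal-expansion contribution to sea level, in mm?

26.9 mm of thermosteric rise

Δh = αQ/(ρcₚ) = 1.5×10⁻⁴ × 7.2×10⁸ / (1025 × 3910) ≈ 0.026948 m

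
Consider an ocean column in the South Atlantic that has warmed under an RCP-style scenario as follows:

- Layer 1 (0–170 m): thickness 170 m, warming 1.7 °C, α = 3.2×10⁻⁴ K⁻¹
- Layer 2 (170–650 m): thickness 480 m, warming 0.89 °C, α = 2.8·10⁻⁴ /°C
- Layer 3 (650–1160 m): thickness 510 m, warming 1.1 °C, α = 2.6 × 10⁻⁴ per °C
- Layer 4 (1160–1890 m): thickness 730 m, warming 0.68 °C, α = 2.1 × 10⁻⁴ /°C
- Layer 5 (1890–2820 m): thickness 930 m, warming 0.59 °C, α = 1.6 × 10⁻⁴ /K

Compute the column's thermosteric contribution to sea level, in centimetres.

Layer 1: 3.2×10⁻⁴ × 1.7 × 170 = 0.09248 m
Layer 2: 2.8×10⁻⁴ × 480 × 0.89 = 0.119616 m
Layer 3: 510 × 1.1 × 2.6×10⁻⁴ = 0.14586 m
Layer 4: 730 × 0.68 × 2.1×10⁻⁴ = 0.104244 m
930 × 1.6×10⁻⁴ × 0.59 = 0.087792 m
Δh = 0.09248 + 0.119616 + 0.14586 + 0.104244 + 0.087792 = 0.549992 m ≈ 55.0 cm

Δh ≈ 55.0 cm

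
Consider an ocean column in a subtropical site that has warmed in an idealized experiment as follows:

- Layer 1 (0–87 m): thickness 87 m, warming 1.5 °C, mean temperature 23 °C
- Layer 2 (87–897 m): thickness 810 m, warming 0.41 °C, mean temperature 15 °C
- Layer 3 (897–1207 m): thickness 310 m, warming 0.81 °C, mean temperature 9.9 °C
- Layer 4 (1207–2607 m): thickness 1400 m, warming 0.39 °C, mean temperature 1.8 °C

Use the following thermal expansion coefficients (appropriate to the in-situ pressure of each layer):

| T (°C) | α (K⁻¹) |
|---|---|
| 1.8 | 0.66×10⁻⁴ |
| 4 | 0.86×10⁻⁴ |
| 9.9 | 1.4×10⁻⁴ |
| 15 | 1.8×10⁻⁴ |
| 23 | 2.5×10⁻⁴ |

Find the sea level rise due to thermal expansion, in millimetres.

about 164 mm

Layer 1 at 23 °C → α = 2.5×10⁻⁴ K⁻¹
Layer 2 at 15 °C → α = 1.8×10⁻⁴ K⁻¹
Layer 3 at 9.9 °C → α = 1.4×10⁻⁴ K⁻¹
Layer 4 at 1.8 °C → α = 0.66×10⁻⁴ K⁻¹
Layer 1: 2.5×10⁻⁴ × 1.5 × 87 = 0.032625 m
1.8×10⁻⁴ × 810 × 0.41 = 0.059778 m
897–1207 m: 0.81 × 310 × 1.4×10⁻⁴ = 0.035154 m
Layer 4: 0.66×10⁻⁴ × 1400 × 0.39 = 0.036036 m
Δh = 0.032625 + 0.059778 + 0.035154 + 0.036036 = 0.163593 m ≈ 164 mm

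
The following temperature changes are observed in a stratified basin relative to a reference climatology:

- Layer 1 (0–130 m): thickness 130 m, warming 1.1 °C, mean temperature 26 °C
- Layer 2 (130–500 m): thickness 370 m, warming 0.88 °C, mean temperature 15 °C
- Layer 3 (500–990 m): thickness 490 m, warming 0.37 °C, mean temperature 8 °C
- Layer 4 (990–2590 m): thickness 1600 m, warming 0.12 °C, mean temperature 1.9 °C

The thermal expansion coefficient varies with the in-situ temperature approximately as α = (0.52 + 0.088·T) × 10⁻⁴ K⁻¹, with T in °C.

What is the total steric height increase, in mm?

Layer 1: α = (0.52 + 0.088×26)×10⁻⁴ = 2.808×10⁻⁴ K⁻¹
Layer 2: α = (0.52 + 0.088×15)×10⁻⁴ = 1.84×10⁻⁴ K⁻¹
Layer 3: α = (0.52 + 0.088×8)×10⁻⁴ = 1.224×10⁻⁴ K⁻¹
Layer 4: α = (0.52 + 0.088×1.9)×10⁻⁴ = 0.6872×10⁻⁴ K⁻¹
0–130 m: 1.1 × 130 × 2.808×10⁻⁴ = 0.0401544 m
370 × 0.88 × 1.84×10⁻⁴ = 0.0599104 m
0.37 × 490 × 1.224×10⁻⁴ = 0.02219112 m
990–2590 m: 0.12 × 1600 × 0.6872×10⁻⁴ = 0.01319424 m
Δh = 0.0401544 + 0.0599104 + 0.02219112 + 0.01319424 = 0.13545016 m

135 mm of thermosteric rise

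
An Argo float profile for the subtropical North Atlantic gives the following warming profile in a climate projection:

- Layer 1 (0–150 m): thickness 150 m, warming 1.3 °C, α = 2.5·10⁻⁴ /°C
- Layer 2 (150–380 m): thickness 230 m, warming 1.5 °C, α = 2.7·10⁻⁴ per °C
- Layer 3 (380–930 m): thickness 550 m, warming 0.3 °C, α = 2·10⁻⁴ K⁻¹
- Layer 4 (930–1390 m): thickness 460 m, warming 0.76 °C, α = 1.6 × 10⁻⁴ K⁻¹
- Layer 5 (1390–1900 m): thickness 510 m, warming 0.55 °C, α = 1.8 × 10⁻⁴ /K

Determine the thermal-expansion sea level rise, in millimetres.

0–150 m: 1.3 × 150 × 2.5×10⁻⁴ = 0.04875 m
230 × 2.7×10⁻⁴ × 1.5 = 0.09315 m
380–930 m: 2×10⁻⁴ × 550 × 0.3 = 0.03300 m
930–1390 m: 0.76 × 1.6×10⁻⁴ × 460 = 0.055936 m
1390–1900 m: 1.8×10⁻⁴ × 0.55 × 510 = 0.05049 m
Δh = 0.04875 + 0.09315 + 0.03300 + 0.055936 + 0.05049 = 0.281326 m

about 280 mm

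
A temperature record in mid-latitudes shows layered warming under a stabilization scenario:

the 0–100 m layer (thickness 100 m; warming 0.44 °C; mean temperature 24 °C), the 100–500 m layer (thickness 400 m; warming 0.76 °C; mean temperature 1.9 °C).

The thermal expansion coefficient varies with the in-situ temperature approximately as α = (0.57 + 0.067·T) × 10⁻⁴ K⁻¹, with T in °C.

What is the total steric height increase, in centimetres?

3.1 cm

Layer 1: α = (0.57 + 0.067×24)×10⁻⁴ = 2.178×10⁻⁴ K⁻¹
Layer 2: α = (0.57 + 0.067×1.9)×10⁻⁴ = 0.6973×10⁻⁴ K⁻¹
Layer 1: 2.178×10⁻⁴ × 0.44 × 100 = 0.0095832 m
Layer 2: 400 × 0.6973×10⁻⁴ × 0.76 = 0.02119792 m
Δh = 0.0095832 + 0.02119792 = 0.03078112 m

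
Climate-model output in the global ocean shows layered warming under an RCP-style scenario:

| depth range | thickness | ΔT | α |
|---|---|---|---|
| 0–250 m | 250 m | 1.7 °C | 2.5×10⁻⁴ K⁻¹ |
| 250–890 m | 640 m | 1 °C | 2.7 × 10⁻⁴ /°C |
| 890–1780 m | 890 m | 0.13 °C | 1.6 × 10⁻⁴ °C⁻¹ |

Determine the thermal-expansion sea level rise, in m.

about 0.30 m

0–250 m: 250 × 1.7 × 2.5×10⁻⁴ = 0.10625 m
1 × 2.7×10⁻⁴ × 640 = 0.17280 m
890–1780 m: 890 × 0.13 × 1.6×10⁻⁴ = 0.018512 m
Δh = 0.10625 + 0.17280 + 0.018512 = 0.297562 m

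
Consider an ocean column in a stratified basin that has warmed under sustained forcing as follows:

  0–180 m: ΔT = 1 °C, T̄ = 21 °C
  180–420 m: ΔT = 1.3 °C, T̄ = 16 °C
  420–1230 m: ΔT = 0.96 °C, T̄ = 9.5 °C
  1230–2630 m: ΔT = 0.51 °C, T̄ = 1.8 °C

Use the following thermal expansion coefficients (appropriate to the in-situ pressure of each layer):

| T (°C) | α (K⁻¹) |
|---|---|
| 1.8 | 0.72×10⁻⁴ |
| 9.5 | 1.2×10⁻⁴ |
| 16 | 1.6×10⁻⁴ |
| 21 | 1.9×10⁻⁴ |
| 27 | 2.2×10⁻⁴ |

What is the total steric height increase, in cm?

23 cm of thermosteric rise

Layer 1 at 21 °C → α = 1.9×10⁻⁴ K⁻¹
Layer 2 at 16 °C → α = 1.6×10⁻⁴ K⁻¹
Layer 3 at 9.5 °C → α = 1.2×10⁻⁴ K⁻¹
Layer 4 at 1.8 °C → α = 0.72×10⁻⁴ K⁻¹
0–180 m: 180 × 1.9×10⁻⁴ × 1 = 0.03420 m
240 × 1.6×10⁻⁴ × 1.3 = 0.04992 m
0.96 × 1.2×10⁻⁴ × 810 = 0.093312 m
0.51 × 0.72×10⁻⁴ × 1400 = 0.051408 m
Δh = 0.03420 + 0.04992 + 0.093312 + 0.051408 = 0.22884 m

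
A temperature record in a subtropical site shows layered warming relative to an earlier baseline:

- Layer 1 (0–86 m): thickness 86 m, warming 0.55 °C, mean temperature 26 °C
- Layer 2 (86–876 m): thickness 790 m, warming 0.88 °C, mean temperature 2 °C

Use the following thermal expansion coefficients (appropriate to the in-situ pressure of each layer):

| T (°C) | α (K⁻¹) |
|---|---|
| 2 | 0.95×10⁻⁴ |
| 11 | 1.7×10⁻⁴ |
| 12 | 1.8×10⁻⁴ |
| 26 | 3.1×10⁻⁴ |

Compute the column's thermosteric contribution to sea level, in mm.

Layer 1 at 26 °C → α = 3.1×10⁻⁴ K⁻¹
Layer 2 at 2 °C → α = 0.95×10⁻⁴ K⁻¹
Layer 1: 86 × 3.1×10⁻⁴ × 0.55 = 0.014663 m
Layer 2: 790 × 0.88 × 0.95×10⁻⁴ = 0.066044 m
Δh = 0.014663 + 0.066044 = 0.080707 m

about 80.7 mm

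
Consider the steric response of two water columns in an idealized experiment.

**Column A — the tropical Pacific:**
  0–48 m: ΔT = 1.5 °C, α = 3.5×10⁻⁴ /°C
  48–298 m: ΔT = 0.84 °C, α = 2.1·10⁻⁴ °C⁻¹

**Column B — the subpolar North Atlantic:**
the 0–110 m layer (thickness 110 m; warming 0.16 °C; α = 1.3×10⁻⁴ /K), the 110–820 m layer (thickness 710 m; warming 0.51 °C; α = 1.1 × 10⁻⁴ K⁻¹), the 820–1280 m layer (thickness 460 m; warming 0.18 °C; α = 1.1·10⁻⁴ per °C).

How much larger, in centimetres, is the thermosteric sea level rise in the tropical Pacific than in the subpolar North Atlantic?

A 1.5 × 3.5×10⁻⁴ × 48 = 0.02520 m
A Layer 2: 2.1×10⁻⁴ × 250 × 0.84 = 0.04410 m
A total: 0.06930 m
B 0–110 m: 1.3×10⁻⁴ × 0.16 × 110 = 0.002288 m
B 110–820 m: 1.1×10⁻⁴ × 710 × 0.51 = 0.039831 m
B 820–1280 m: 0.18 × 1.1×10⁻⁴ × 460 = 0.009108 m
B total: 0.051227 m
Difference: 0.06930 − 0.051227 = 0.018073 m

Δh_A − Δh_B ≈ 1.8 cm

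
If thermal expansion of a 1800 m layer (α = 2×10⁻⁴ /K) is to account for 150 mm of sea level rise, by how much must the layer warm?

0.417 °C

ΔT = Δh/(αH) = 0.15 / (2×10⁻⁴ × 1800) ≈ 0.4167 °C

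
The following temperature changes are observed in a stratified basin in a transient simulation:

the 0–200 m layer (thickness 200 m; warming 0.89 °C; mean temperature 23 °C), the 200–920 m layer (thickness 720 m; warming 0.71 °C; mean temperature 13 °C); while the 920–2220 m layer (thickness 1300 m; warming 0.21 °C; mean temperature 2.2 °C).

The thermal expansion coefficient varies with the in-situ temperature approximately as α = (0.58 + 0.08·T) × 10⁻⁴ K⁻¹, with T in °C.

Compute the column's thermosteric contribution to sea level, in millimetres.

Δh = 147 mm

Layer 1: α = (0.58 + 0.08×23)×10⁻⁴ = 2.42×10⁻⁴ K⁻¹
Layer 2: α = (0.58 + 0.08×13)×10⁻⁴ = 1.62×10⁻⁴ K⁻¹
Layer 3: α = (0.58 + 0.08×2.2)×10⁻⁴ = 0.756×10⁻⁴ K⁻¹
0–200 m: 200 × 2.42×10⁻⁴ × 0.89 = 0.043076 m
200–920 m: 1.62×10⁻⁴ × 720 × 0.71 = 0.0828144 m
0.21 × 0.756×10⁻⁴ × 1300 = 0.0206388 m
Δh = 0.043076 + 0.0828144 + 0.0206388 = 0.1465292 m ≈ 147 mm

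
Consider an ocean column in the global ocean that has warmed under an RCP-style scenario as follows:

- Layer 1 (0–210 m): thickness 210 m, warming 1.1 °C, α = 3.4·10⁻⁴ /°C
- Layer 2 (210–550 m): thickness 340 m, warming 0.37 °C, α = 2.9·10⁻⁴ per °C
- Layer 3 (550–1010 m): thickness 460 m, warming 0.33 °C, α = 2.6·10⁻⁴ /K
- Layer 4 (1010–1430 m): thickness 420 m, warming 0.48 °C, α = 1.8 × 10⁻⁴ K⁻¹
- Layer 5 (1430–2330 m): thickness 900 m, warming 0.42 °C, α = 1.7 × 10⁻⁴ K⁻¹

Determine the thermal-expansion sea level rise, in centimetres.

about 25.5 cm

0–210 m: 210 × 3.4×10⁻⁴ × 1.1 = 0.07854 m
210–550 m: 340 × 0.37 × 2.9×10⁻⁴ = 0.036482 m
550–1010 m: 2.6×10⁻⁴ × 460 × 0.33 = 0.039468 m
Layer 4: 0.48 × 420 × 1.8×10⁻⁴ = 0.036288 m
900 × 1.7×10⁻⁴ × 0.42 = 0.06426 m
Δh = 0.07854 + 0.036482 + 0.039468 + 0.036288 + 0.06426 = 0.255038 m ≈ 25.5 cm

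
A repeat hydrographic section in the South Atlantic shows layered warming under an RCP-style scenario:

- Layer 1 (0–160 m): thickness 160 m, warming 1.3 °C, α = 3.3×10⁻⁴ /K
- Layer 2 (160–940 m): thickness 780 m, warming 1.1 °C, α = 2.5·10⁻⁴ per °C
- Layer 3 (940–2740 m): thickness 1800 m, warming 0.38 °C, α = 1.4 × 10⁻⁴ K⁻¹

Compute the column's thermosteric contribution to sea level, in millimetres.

379 mm

0–160 m: 3.3×10⁻⁴ × 160 × 1.3 = 0.06864 m
1.1 × 2.5×10⁻⁴ × 780 = 0.21450 m
1800 × 1.4×10⁻⁴ × 0.38 = 0.09576 m
Δh = 0.06864 + 0.21450 + 0.09576 = 0.37890 m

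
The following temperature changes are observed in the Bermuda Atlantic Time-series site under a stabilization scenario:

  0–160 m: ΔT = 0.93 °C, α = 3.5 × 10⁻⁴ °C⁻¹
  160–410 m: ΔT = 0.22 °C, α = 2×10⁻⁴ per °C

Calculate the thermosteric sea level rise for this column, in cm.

about 6.31 cm

Layer 1: 0.93 × 3.5×10⁻⁴ × 160 = 0.05208 m
Layer 2: 250 × 2×10⁻⁴ × 0.22 = 0.01100 m
Δh = 0.05208 + 0.01100 = 0.06308 m ≈ 6.31 cm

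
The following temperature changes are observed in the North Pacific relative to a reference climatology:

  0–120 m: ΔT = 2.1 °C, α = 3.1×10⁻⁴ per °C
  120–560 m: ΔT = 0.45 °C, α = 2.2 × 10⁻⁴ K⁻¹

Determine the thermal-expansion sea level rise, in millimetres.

Layer 1: 120 × 3.1×10⁻⁴ × 2.1 = 0.07812 m
440 × 2.2×10⁻⁴ × 0.45 = 0.04356 m
Δh = 0.07812 + 0.04356 = 0.12168 m ≈ 122 mm

Δh ≈ 122 mm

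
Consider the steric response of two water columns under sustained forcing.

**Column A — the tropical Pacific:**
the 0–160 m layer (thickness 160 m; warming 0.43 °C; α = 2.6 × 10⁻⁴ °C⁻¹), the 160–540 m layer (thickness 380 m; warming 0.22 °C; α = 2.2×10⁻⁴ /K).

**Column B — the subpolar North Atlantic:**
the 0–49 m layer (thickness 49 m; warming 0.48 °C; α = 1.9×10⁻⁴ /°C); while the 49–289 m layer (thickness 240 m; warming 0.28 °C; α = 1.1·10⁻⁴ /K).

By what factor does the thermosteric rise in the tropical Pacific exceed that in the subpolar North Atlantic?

≈ 3.1×

A Layer 1: 160 × 0.43 × 2.6×10⁻⁴ = 0.017888 m
A 380 × 2.2×10⁻⁴ × 0.22 = 0.018392 m
A total: 0.03628 m
B 0–49 m: 0.48 × 49 × 1.9×10⁻⁴ = 0.0044688 m
B 49–289 m: 240 × 1.1×10⁻⁴ × 0.28 = 0.007392 m
B total: 0.0118608 m
Ratio: 0.03628 / 0.0118608 ≈ 3.059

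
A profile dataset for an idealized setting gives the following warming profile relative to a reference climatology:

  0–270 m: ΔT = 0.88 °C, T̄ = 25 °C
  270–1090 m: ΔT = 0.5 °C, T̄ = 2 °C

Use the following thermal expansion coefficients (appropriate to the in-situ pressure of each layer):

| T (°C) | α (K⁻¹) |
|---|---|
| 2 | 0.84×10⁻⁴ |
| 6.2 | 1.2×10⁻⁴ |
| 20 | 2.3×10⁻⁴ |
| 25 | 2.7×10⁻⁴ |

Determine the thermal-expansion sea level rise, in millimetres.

98.6 mm of thermosteric rise

Layer 1 at 25 °C → α = 2.7×10⁻⁴ K⁻¹
Layer 2 at 2 °C → α = 0.84×10⁻⁴ K⁻¹
0.88 × 2.7×10⁻⁴ × 270 = 0.064152 m
0.84×10⁻⁴ × 820 × 0.5 = 0.03444 m
Δh = 0.064152 + 0.03444 = 0.098592 m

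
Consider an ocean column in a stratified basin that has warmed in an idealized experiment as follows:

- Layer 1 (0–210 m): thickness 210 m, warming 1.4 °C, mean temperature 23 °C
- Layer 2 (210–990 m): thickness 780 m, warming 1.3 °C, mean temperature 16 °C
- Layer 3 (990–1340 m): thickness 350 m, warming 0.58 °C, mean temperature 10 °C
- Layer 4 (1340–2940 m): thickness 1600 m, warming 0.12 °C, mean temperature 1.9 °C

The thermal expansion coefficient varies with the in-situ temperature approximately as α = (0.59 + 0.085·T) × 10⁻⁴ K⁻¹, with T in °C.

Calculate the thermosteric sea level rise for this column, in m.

Layer 1: α = (0.59 + 0.085×23)×10⁻⁴ = 2.545×10⁻⁴ K⁻¹
Layer 2: α = (0.59 + 0.085×16)×10⁻⁴ = 1.95×10⁻⁴ K⁻¹
Layer 3: α = (0.59 + 0.085×10)×10⁻⁴ = 1.44×10⁻⁴ K⁻¹
Layer 4: α = (0.59 + 0.085×1.9)×10⁻⁴ = 0.7515×10⁻⁴ K⁻¹
0–210 m: 1.4 × 210 × 2.545×10⁻⁴ = 0.074823 m
210–990 m: 1.3 × 780 × 1.95×10⁻⁴ = 0.19773 m
990–1340 m: 1.44×10⁻⁴ × 350 × 0.58 = 0.029232 m
0.7515×10⁻⁴ × 0.12 × 1600 = 0.0144288 m
Δh = 0.074823 + 0.19773 + 0.029232 + 0.0144288 = 0.3162138 m

Δh ≈ 0.316 m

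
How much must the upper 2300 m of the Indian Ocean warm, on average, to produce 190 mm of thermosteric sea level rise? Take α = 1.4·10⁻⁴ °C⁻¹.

ΔT = Δh/(αH) = 0.19 / (1.4×10⁻⁴ × 2300) ≈ 0.5901 K

0.590 K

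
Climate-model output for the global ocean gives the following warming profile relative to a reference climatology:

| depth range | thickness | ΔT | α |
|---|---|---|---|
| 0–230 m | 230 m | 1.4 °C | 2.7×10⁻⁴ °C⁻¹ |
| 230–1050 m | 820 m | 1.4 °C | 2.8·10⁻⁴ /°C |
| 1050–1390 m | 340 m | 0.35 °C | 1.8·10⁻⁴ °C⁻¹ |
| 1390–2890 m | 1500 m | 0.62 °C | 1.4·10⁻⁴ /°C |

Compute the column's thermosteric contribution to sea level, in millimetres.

Δh ≈ 560 mm

0–230 m: 2.7×10⁻⁴ × 1.4 × 230 = 0.08694 m
820 × 1.4 × 2.8×10⁻⁴ = 0.32144 m
1050–1390 m: 1.8×10⁻⁴ × 0.35 × 340 = 0.02142 m
Layer 4: 1.4×10⁻⁴ × 1500 × 0.62 = 0.13020 m
Δh = 0.08694 + 0.32144 + 0.02142 + 0.13020 = 0.56000 m ≈ 560 mm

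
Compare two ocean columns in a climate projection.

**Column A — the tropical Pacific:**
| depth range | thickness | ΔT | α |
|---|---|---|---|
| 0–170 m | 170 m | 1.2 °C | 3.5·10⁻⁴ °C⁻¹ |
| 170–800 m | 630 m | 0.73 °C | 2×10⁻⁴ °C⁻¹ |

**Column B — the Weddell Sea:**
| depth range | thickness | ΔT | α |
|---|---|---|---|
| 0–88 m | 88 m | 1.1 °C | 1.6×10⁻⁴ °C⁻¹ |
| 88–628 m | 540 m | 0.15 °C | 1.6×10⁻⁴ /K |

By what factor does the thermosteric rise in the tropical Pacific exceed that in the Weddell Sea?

A 1.2 × 170 × 3.5×10⁻⁴ = 0.07140 m
A 0.73 × 630 × 2×10⁻⁴ = 0.09198 m
A total: 0.16338 m
B 0–88 m: 1.1 × 88 × 1.6×10⁻⁴ = 0.015488 m
B 0.15 × 1.6×10⁻⁴ × 540 = 0.01296 m
B total: 0.028448 m
Ratio: 0.16338 / 0.028448 ≈ 5.743

5.7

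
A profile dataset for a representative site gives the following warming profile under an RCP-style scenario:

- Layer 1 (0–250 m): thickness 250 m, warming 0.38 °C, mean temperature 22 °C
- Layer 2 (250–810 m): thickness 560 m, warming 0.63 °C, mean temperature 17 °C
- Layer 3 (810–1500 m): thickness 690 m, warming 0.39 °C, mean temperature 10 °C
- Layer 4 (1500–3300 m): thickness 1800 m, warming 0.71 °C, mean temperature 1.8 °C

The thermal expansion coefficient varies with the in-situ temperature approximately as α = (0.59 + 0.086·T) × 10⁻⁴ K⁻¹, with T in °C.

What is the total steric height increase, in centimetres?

Layer 1: α = (0.59 + 0.086×22)×10⁻⁴ = 2.482×10⁻⁴ K⁻¹
Layer 2: α = (0.59 + 0.086×17)×10⁻⁴ = 2.052×10⁻⁴ K⁻¹
Layer 3: α = (0.59 + 0.086×10)×10⁻⁴ = 1.45×10⁻⁴ K⁻¹
Layer 4: α = (0.59 + 0.086×1.8)×10⁻⁴ = 0.7448×10⁻⁴ K⁻¹
Layer 1: 2.482×10⁻⁴ × 250 × 0.38 = 0.023579 m
2.052×10⁻⁴ × 0.63 × 560 = 0.07239456 m
690 × 0.39 × 1.45×10⁻⁴ = 0.0390195 m
1800 × 0.7448×10⁻⁴ × 0.71 = 0.09518544 m
Δh = 0.023579 + 0.07239456 + 0.0390195 + 0.09518544 = 0.2301785 m

23.0 cm of thermosteric rise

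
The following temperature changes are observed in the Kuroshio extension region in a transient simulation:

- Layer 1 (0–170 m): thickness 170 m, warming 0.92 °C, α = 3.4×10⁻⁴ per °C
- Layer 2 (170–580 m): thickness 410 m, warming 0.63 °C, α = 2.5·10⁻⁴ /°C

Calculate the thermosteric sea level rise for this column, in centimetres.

0–170 m: 3.4×10⁻⁴ × 170 × 0.92 = 0.053176 m
170–580 m: 2.5×10⁻⁴ × 0.63 × 410 = 0.064575 m
Δh = 0.053176 + 0.064575 = 0.117751 m

about 12 cm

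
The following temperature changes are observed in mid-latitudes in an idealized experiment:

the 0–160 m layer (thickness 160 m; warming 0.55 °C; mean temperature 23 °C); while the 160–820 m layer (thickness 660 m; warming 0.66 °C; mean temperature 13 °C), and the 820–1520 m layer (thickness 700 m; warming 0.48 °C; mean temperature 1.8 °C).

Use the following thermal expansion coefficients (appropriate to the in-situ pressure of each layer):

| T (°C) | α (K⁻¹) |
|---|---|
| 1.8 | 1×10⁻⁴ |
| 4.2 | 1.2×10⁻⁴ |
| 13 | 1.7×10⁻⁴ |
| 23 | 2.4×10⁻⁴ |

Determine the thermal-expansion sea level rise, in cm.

Layer 1 at 23 °C → α = 2.4×10⁻⁴ K⁻¹
Layer 2 at 13 °C → α = 1.7×10⁻⁴ K⁻¹
Layer 3 at 1.8 °C → α = 1×10⁻⁴ K⁻¹
0–160 m: 160 × 2.4×10⁻⁴ × 0.55 = 0.02112 m
160–820 m: 1.7×10⁻⁴ × 660 × 0.66 = 0.074052 m
Layer 3: 1×10⁻⁴ × 700 × 0.48 = 0.03360 m
Δh = 0.02112 + 0.074052 + 0.03360 = 0.128772 m

Δh ≈ 12.9 cm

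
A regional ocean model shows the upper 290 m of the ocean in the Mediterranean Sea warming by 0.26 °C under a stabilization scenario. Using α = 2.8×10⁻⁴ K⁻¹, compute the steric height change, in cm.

Δh = αΔT·H = 2.8×10⁻⁴ × 0.26 × 290 = 0.021112 m

about 2.11 cm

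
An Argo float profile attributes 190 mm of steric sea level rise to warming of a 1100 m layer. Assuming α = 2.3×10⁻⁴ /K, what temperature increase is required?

ΔT = Δh/(αH) = 0.19 / (2.3×10⁻⁴ × 1100) ≈ 0.7510 K

about 0.75 K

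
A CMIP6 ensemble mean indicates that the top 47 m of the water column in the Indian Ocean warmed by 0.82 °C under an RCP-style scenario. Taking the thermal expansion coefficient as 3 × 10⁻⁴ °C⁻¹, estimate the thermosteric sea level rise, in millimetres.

Δh = αΔT·H = 3×10⁻⁴ × 0.82 × 47 = 0.011562 m

11.6 mm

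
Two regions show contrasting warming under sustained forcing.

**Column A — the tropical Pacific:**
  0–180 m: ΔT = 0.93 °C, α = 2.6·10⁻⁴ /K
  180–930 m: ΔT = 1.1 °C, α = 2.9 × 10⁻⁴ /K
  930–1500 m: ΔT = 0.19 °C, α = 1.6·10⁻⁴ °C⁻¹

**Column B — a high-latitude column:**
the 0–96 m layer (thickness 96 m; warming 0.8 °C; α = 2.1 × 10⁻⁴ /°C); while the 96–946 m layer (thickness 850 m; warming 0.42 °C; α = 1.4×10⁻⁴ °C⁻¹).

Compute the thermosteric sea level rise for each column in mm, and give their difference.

Δh_A ≈ 300 mm, Δh_B ≈ 66.1 mm; difference ≈ 234 mm

A 0–180 m: 0.93 × 180 × 2.6×10⁻⁴ = 0.043524 m
A Layer 2: 2.9×10⁻⁴ × 750 × 1.1 = 0.23925 m
A 570 × 1.6×10⁻⁴ × 0.19 = 0.017328 m
A total: 0.300102 m
B 2.1×10⁻⁴ × 96 × 0.8 = 0.016128 m
B 96–946 m: 1.4×10⁻⁴ × 0.42 × 850 = 0.04998 m
B total: 0.066108 m
Difference: 0.300102 − 0.066108 = 0.233994 m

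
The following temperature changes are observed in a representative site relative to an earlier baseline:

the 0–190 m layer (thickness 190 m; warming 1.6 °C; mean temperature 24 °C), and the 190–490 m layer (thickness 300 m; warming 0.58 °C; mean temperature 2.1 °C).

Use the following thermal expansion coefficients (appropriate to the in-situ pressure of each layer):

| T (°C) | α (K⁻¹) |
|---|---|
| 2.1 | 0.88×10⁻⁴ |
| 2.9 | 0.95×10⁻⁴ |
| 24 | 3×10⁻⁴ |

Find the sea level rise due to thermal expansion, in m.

Layer 1 at 24 °C → α = 3×10⁻⁴ K⁻¹
Layer 2 at 2.1 °C → α = 0.88×10⁻⁴ K⁻¹
0–190 m: 3×10⁻⁴ × 190 × 1.6 = 0.09120 m
Layer 2: 0.88×10⁻⁴ × 300 × 0.58 = 0.015312 m
Δh = 0.09120 + 0.015312 = 0.106512 m ≈ 0.11 m

0.11 m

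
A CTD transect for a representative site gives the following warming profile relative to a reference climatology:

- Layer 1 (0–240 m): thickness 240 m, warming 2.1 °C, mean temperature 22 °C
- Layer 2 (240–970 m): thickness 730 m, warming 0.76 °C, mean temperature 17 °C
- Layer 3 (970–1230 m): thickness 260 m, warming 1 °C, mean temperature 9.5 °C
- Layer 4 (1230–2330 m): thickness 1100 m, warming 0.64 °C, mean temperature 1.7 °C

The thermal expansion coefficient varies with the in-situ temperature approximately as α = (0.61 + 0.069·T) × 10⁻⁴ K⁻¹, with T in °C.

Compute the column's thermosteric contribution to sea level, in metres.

Layer 1: α = (0.61 + 0.069×22)×10⁻⁴ = 2.128×10⁻⁴ K⁻¹
Layer 2: α = (0.61 + 0.069×17)×10⁻⁴ = 1.783×10⁻⁴ K⁻¹
Layer 3: α = (0.61 + 0.069×9.5)×10⁻⁴ = 1.2655×10⁻⁴ K⁻¹
Layer 4: α = (0.61 + 0.069×1.7)×10⁻⁴ = 0.7273×10⁻⁴ K⁻¹
0–240 m: 2.1 × 240 × 2.128×10⁻⁴ = 0.1072512 m
0.76 × 730 × 1.783×10⁻⁴ = 0.09892084 m
970–1230 m: 1 × 1.2655×10⁻⁴ × 260 = 0.032903 m
Layer 4: 0.64 × 1100 × 0.7273×10⁻⁴ = 0.05120192 m
Δh = 0.1072512 + 0.09892084 + 0.032903 + 0.05120192 = 0.29027696 m ≈ 0.290 m

Δh = 0.290 m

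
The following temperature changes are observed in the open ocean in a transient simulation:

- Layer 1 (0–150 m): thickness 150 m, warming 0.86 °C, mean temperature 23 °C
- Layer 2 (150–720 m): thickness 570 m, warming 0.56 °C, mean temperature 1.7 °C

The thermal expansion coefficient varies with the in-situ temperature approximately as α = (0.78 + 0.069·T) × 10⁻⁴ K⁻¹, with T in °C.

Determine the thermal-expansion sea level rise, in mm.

Δh = 59.2 mm

Layer 1: α = (0.78 + 0.069×23)×10⁻⁴ = 2.367×10⁻⁴ K⁻¹
Layer 2: α = (0.78 + 0.069×1.7)×10⁻⁴ = 0.8973×10⁻⁴ K⁻¹
150 × 0.86 × 2.367×10⁻⁴ = 0.0305343 m
Layer 2: 570 × 0.8973×10⁻⁴ × 0.56 = 0.028641816 m
Δh = 0.0305343 + 0.028641816 = 0.059176116 m ≈ 59.2 mm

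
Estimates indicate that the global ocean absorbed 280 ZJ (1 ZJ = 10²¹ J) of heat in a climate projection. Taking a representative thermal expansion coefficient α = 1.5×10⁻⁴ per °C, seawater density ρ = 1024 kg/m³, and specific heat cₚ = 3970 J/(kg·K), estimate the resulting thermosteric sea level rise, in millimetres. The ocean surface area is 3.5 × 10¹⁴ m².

Per unit area: Q = 280×10²¹ / (3.5×10¹⁴) = 8×10⁸ J/m²
Δh = αQ/(ρcₚ) = 1.5×10⁻⁴ × 8×10⁸ / (1024 × 3970) ≈ 0.029518 m

Δh = 29.5 mm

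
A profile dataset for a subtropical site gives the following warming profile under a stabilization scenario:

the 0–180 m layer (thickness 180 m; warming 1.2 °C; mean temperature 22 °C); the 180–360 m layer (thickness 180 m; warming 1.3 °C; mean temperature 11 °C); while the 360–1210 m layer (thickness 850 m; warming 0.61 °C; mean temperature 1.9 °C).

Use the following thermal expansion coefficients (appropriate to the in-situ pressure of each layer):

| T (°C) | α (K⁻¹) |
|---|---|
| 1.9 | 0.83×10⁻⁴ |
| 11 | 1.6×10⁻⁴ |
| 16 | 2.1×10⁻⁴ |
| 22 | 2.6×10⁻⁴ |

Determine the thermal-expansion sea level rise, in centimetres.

about 13.7 cm

Layer 1 at 22 °C → α = 2.6×10⁻⁴ K⁻¹
Layer 2 at 11 °C → α = 1.6×10⁻⁴ K⁻¹
Layer 3 at 1.9 °C → α = 0.83×10⁻⁴ K⁻¹
2.6×10⁻⁴ × 180 × 1.2 = 0.05616 m
1.6×10⁻⁴ × 180 × 1.3 = 0.03744 m
Layer 3: 0.61 × 850 × 0.83×10⁻⁴ = 0.0430355 m
Δh = 0.05616 + 0.03744 + 0.0430355 = 0.1366355 m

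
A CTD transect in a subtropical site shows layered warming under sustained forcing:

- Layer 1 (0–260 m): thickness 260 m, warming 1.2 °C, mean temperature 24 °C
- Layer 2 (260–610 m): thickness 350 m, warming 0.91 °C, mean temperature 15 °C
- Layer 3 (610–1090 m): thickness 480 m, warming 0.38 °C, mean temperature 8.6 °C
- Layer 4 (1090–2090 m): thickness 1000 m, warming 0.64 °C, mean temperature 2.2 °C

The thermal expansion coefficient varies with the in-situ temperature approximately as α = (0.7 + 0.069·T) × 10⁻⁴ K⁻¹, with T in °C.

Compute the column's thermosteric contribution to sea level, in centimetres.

about 21 cm

Layer 1: α = (0.7 + 0.069×24)×10⁻⁴ = 2.356×10⁻⁴ K⁻¹
Layer 2: α = (0.7 + 0.069×15)×10⁻⁴ = 1.735×10⁻⁴ K⁻¹
Layer 3: α = (0.7 + 0.069×8.6)×10⁻⁴ = 1.2934×10⁻⁴ K⁻¹
Layer 4: α = (0.7 + 0.069×2.2)×10⁻⁴ = 0.8518×10⁻⁴ K⁻¹
2.356×10⁻⁴ × 260 × 1.2 = 0.0735072 m
260–610 m: 1.735×10⁻⁴ × 0.91 × 350 = 0.05525975 m
Layer 3: 0.38 × 480 × 1.2934×10⁻⁴ = 0.023591616 m
1090–2090 m: 1000 × 0.64 × 0.8518×10⁻⁴ = 0.0545152 m
Δh = 0.0735072 + 0.05525975 + 0.023591616 + 0.0545152 = 0.206873766 m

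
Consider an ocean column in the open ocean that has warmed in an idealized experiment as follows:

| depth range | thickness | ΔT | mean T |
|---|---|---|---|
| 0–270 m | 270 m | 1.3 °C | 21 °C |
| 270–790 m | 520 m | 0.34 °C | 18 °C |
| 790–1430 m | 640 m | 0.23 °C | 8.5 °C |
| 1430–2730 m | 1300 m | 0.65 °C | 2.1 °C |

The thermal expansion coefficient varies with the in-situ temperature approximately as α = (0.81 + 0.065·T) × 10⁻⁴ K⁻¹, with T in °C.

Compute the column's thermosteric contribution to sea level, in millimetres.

Layer 1: α = (0.81 + 0.065×21)×10⁻⁴ = 2.175×10⁻⁴ K⁻¹
Layer 2: α = (0.81 + 0.065×18)×10⁻⁴ = 1.98×10⁻⁴ K⁻¹
Layer 3: α = (0.81 + 0.065×8.5)×10⁻⁴ = 1.3625×10⁻⁴ K⁻¹
Layer 4: α = (0.81 + 0.065×2.1)×10⁻⁴ = 0.9465×10⁻⁴ K⁻¹
0–270 m: 270 × 2.175×10⁻⁴ × 1.3 = 0.0763425 m
270–790 m: 1.98×10⁻⁴ × 520 × 0.34 = 0.0350064 m
1.3625×10⁻⁴ × 640 × 0.23 = 0.020056 m
0.65 × 0.9465×10⁻⁴ × 1300 = 0.07997925 m
Δh = 0.0763425 + 0.0350064 + 0.020056 + 0.07997925 = 0.21138415 m

Δh ≈ 211 mm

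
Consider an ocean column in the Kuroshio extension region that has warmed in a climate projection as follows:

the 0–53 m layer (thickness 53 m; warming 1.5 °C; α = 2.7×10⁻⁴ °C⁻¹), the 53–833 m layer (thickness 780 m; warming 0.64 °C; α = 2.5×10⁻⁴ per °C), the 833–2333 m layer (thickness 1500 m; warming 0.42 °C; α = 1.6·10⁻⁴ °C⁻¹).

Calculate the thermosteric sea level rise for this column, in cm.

about 24.7 cm

Layer 1: 2.7×10⁻⁴ × 53 × 1.5 = 0.021465 m
780 × 2.5×10⁻⁴ × 0.64 = 0.12480 m
Layer 3: 1500 × 0.42 × 1.6×10⁻⁴ = 0.10080 m
Δh = 0.021465 + 0.12480 + 0.10080 = 0.247065 m ≈ 24.7 cm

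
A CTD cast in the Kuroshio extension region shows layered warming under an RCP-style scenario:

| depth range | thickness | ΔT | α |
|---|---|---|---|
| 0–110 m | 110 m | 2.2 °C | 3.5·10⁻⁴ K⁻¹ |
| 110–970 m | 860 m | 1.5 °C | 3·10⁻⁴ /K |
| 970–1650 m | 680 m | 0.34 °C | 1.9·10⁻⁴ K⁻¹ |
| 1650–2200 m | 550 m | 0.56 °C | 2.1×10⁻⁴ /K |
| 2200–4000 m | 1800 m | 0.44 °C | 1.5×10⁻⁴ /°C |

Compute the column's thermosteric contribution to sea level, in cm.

Layer 1: 110 × 3.5×10⁻⁴ × 2.2 = 0.08470 m
110–970 m: 1.5 × 3×10⁻⁴ × 860 = 0.38700 m
0.34 × 1.9×10⁻⁴ × 680 = 0.043928 m
Layer 4: 2.1×10⁻⁴ × 0.56 × 550 = 0.06468 m
2200–4000 m: 1.5×10⁻⁴ × 1800 × 0.44 = 0.11880 m
Δh = 0.08470 + 0.38700 + 0.043928 + 0.06468 + 0.11880 = 0.699108 m

Δh ≈ 69.9 cm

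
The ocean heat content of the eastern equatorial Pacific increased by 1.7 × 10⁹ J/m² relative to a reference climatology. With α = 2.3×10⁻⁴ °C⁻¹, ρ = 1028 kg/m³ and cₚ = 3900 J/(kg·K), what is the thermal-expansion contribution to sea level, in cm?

Δh = αQ/(ρcₚ) = 2.3×10⁻⁴ × 1.7×10⁹ / (1028 × 3900) ≈ 0.097526 m

about 9.75 cm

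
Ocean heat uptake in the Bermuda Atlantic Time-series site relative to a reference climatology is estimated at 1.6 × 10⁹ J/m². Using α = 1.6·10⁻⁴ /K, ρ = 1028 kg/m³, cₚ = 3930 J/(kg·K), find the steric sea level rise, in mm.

63.4 mm of thermosteric rise

Δh = αQ/(ρcₚ) = 1.6×10⁻⁴ × 1.6×10⁹ / (1028 × 3930) ≈ 0.063366 m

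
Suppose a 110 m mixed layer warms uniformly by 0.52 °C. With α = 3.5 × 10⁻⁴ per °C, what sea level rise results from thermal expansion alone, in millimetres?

20 mm of thermosteric rise

Δh = αΔT·H = 3.5×10⁻⁴ × 0.52 × 110 = 0.02002 m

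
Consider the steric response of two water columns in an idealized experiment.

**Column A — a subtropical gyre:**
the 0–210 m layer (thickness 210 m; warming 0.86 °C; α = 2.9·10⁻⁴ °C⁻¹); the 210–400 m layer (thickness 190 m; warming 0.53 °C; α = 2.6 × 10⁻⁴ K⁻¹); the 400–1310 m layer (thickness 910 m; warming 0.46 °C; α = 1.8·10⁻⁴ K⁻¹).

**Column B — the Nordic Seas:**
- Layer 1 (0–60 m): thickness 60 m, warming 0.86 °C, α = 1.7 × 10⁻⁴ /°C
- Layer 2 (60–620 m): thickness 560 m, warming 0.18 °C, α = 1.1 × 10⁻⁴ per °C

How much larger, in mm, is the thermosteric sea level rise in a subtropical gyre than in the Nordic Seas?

A Layer 1: 2.9×10⁻⁴ × 0.86 × 210 = 0.052374 m
A 210–400 m: 2.6×10⁻⁴ × 190 × 0.53 = 0.026182 m
A Layer 3: 910 × 0.46 × 1.8×10⁻⁴ = 0.075348 m
A total: 0.153904 m
B Layer 1: 0.86 × 1.7×10⁻⁴ × 60 = 0.008772 m
B Layer 2: 1.1×10⁻⁴ × 0.18 × 560 = 0.011088 m
B total: 0.01986 m
Difference: 0.153904 − 0.01986 = 0.134044 m

Δh_A − Δh_B ≈ 134 mm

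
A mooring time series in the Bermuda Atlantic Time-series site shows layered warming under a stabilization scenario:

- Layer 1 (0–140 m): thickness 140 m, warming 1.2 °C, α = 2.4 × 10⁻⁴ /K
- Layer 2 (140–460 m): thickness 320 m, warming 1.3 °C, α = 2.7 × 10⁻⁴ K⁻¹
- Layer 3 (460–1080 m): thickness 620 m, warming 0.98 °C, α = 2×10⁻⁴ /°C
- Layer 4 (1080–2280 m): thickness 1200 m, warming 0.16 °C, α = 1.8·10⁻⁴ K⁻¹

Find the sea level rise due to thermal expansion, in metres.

140 × 2.4×10⁻⁴ × 1.2 = 0.04032 m
Layer 2: 320 × 1.3 × 2.7×10⁻⁴ = 0.11232 m
460–1080 m: 620 × 0.98 × 2×10⁻⁴ = 0.12152 m
1080–2280 m: 1.8×10⁻⁴ × 1200 × 0.16 = 0.03456 m
Δh = 0.04032 + 0.11232 + 0.12152 + 0.03456 = 0.30872 m ≈ 0.31 m

Δh ≈ 0.31 m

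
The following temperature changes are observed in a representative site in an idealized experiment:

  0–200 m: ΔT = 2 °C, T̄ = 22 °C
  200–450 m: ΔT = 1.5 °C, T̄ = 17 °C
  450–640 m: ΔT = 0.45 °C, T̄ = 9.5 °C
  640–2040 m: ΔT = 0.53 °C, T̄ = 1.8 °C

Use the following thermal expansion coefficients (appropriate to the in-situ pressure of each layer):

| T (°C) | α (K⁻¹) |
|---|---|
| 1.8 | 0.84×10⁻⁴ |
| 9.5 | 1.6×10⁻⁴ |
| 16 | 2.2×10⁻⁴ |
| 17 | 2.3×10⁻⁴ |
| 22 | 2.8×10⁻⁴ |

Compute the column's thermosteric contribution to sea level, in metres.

Layer 1 at 22 °C → α = 2.8×10⁻⁴ K⁻¹
Layer 2 at 17 °C → α = 2.3×10⁻⁴ K⁻¹
Layer 3 at 9.5 °C → α = 1.6×10⁻⁴ K⁻¹
Layer 4 at 1.8 °C → α = 0.84×10⁻⁴ K⁻¹
200 × 2.8×10⁻⁴ × 2 = 0.11200 m
200–450 m: 250 × 1.5 × 2.3×10⁻⁴ = 0.08625 m
450–640 m: 1.6×10⁻⁴ × 0.45 × 190 = 0.01368 m
640–2040 m: 0.84×10⁻⁴ × 1400 × 0.53 = 0.062328 m
Δh = 0.11200 + 0.08625 + 0.01368 + 0.062328 = 0.274258 m ≈ 0.274 m

about 0.274 m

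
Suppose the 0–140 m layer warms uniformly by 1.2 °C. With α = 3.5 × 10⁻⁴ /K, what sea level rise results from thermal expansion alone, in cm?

about 5.9 cm

Δh = αΔT·H = 3.5×10⁻⁴ × 1.2 × 140 = 0.05880 m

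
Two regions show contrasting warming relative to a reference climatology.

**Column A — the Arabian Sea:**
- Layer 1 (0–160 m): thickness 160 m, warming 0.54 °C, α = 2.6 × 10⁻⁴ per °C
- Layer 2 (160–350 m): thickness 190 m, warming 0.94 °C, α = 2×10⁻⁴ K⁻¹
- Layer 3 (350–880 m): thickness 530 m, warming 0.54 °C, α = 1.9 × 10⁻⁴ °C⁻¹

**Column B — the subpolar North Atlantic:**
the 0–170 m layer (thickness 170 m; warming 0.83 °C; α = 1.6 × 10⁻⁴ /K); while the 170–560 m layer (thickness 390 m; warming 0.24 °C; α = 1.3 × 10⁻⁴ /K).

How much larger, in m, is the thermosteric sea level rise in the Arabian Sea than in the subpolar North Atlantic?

A Layer 1: 2.6×10⁻⁴ × 160 × 0.54 = 0.022464 m
A 0.94 × 2×10⁻⁴ × 190 = 0.03572 m
A Layer 3: 0.54 × 1.9×10⁻⁴ × 530 = 0.054378 m
A total: 0.112562 m
B 0.83 × 170 × 1.6×10⁻⁴ = 0.022576 m
B Layer 2: 0.24 × 390 × 1.3×10⁻⁴ = 0.012168 m
B total: 0.034744 m
Difference: 0.112562 − 0.034744 = 0.077818 m

Δh_A − Δh_B ≈ 0.0778 m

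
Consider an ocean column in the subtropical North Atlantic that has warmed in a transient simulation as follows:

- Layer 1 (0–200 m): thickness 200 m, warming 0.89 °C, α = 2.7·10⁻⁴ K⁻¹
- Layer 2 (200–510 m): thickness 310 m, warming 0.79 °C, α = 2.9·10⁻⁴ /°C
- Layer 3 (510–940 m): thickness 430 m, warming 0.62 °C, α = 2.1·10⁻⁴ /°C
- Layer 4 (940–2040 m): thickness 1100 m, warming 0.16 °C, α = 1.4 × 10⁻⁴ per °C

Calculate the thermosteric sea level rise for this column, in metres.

Δh ≈ 0.200 m

0.89 × 200 × 2.7×10⁻⁴ = 0.04806 m
Layer 2: 2.9×10⁻⁴ × 0.79 × 310 = 0.071021 m
Layer 3: 2.1×10⁻⁴ × 430 × 0.62 = 0.055986 m
Layer 4: 1.4×10⁻⁴ × 0.16 × 1100 = 0.02464 m
Δh = 0.04806 + 0.071021 + 0.055986 + 0.02464 = 0.199707 m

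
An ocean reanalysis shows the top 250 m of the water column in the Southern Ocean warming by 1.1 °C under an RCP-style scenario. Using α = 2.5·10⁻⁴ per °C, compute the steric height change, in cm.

Δh = αΔT·H = 2.5×10⁻⁴ × 1.1 × 250 = 0.06875 m

6.88 cm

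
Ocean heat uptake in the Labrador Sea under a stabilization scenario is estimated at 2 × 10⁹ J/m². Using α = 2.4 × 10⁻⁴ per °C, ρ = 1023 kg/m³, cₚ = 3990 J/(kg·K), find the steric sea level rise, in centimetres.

Δh = 11.8 cm

Δh = αQ/(ρcₚ) = 2.4×10⁻⁴ × 2×10⁹ / (1023 × 3990) ≈ 0.11760 m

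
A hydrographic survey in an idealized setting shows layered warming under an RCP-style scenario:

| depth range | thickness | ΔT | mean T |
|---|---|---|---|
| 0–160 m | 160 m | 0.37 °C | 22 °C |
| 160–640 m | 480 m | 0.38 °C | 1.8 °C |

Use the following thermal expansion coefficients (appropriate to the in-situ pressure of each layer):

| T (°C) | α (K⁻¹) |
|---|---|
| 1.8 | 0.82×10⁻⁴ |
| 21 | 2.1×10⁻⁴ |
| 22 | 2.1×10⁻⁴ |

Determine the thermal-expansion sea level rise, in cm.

Layer 1 at 22 °C → α = 2.1×10⁻⁴ K⁻¹
Layer 2 at 1.8 °C → α = 0.82×10⁻⁴ K⁻¹
0.37 × 2.1×10⁻⁴ × 160 = 0.012432 m
480 × 0.38 × 0.82×10⁻⁴ = 0.0149568 m
Δh = 0.012432 + 0.0149568 = 0.0273888 m

2.7 cm of thermosteric rise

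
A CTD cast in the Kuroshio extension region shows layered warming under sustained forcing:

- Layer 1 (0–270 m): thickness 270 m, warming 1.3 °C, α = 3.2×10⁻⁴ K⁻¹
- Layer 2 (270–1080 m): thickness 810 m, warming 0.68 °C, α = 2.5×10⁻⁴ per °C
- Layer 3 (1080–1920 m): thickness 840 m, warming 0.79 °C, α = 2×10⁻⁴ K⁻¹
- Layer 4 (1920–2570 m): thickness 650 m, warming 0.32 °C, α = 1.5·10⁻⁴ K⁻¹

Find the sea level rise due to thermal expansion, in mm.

Layer 1: 270 × 3.2×10⁻⁴ × 1.3 = 0.11232 m
270–1080 m: 810 × 2.5×10⁻⁴ × 0.68 = 0.13770 m
840 × 2×10⁻⁴ × 0.79 = 0.13272 m
Layer 4: 1.5×10⁻⁴ × 650 × 0.32 = 0.03120 m
Δh = 0.11232 + 0.13770 + 0.13272 + 0.03120 = 0.41394 m

Δh = 414 mm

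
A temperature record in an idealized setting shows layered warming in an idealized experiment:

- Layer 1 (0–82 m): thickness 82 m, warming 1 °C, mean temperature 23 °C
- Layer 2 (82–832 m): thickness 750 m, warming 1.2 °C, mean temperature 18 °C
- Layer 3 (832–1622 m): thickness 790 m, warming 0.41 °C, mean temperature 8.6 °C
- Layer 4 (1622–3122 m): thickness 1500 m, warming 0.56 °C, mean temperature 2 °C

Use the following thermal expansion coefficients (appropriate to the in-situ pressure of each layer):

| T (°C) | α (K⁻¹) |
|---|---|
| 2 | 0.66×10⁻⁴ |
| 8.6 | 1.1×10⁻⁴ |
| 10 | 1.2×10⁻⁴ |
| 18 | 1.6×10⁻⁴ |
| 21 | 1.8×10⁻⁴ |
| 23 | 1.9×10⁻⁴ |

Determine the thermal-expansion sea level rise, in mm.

Layer 1 at 23 °C → α = 1.9×10⁻⁴ K⁻¹
Layer 2 at 18 °C → α = 1.6×10⁻⁴ K⁻¹
Layer 3 at 8.6 °C → α = 1.1×10⁻⁴ K⁻¹
Layer 4 at 2 °C → α = 0.66×10⁻⁴ K⁻¹
0–82 m: 82 × 1 × 1.9×10⁻⁴ = 0.01558 m
82–832 m: 1.6×10⁻⁴ × 750 × 1.2 = 0.14400 m
832–1622 m: 0.41 × 790 × 1.1×10⁻⁴ = 0.035629 m
1622–3122 m: 0.56 × 1500 × 0.66×10⁻⁴ = 0.05544 m
Δh = 0.01558 + 0.14400 + 0.035629 + 0.05544 = 0.250649 m

Δh ≈ 250 mm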